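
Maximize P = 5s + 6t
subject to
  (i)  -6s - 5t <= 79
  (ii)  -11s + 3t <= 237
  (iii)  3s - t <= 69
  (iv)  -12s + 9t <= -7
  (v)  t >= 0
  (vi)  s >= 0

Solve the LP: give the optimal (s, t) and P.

s = 614/15, t = 269/5, maximum P = 7912/15

Feasible corners and P = 5s + 6t:
  (614/15, 269/5) → P = 7912/15
  (23, 0) → P = 115
  (7/12, 0) → P = 35/12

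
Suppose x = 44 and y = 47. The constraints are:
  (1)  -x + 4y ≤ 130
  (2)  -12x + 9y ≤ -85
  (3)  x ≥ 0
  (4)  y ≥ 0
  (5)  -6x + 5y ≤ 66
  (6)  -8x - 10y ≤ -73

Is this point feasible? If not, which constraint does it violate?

Constraint (1): -x + 4y = 144, which is not ≤ 130. All other constraints are satisfied.

not feasible — violates (1)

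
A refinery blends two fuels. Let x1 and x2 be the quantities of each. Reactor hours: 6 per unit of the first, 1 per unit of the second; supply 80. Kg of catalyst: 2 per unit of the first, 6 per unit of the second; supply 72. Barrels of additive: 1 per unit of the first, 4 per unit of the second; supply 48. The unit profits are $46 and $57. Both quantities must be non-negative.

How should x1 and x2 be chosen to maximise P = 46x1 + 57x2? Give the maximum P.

x1 = 12, x2 = 8, maximum P = 1008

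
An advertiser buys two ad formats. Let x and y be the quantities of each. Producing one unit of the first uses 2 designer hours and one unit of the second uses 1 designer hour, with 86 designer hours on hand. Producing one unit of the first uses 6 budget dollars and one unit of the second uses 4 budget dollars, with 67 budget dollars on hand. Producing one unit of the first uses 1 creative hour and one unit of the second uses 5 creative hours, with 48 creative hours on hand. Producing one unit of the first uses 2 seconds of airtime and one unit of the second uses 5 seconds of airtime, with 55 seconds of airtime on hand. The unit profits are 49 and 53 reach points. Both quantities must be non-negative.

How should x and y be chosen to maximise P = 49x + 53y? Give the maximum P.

x = 11/2, y = 17/2, maximum P = 720

Feasible corners and P = 49x + 53y:
  (0, 0) → P = 0
  (0, 48/5) → P = 2544/5
  (67/6, 0) → P = 3283/6
  (11/2, 17/2) → P = 720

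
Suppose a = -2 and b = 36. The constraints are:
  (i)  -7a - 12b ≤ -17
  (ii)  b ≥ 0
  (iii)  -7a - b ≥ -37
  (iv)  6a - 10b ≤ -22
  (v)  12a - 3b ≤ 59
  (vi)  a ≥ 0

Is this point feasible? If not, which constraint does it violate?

not feasible — violates (vi)

Constraint (vi): a = -2, which is not ≥ 0. All other constraints are satisfied.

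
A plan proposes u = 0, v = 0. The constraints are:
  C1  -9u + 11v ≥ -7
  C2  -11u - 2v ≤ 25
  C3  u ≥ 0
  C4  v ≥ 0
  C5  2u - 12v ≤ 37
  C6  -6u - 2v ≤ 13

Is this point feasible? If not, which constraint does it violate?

C1: 0 ≥ -7 ✓
C2: 0 ≤ 25 ✓
C3: 0 ≥ 0 ✓
C4: 0 ≥ 0 ✓
C5: 0 ≤ 37 ✓
C6: 0 ≤ 13 ✓

feasible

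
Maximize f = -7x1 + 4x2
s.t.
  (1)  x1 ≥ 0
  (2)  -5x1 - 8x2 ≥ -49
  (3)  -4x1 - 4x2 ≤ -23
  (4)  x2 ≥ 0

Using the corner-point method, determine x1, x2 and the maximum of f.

x1 = 0, x2 = 49/8, maximum f = 49/2

Vertices and f = -7x1 + 4x2:
  (0, 49/8) → f = 49/2
  (0, 23/4) → f = 23
  (49/5, 0) → f = -343/5
  (23/4, 0) → f = -161/4

The optimum lies where x1 = 0 and -5x1 - 8x2 = -49.
Solving simultaneously gives x1 = 0, x2 = 49/8.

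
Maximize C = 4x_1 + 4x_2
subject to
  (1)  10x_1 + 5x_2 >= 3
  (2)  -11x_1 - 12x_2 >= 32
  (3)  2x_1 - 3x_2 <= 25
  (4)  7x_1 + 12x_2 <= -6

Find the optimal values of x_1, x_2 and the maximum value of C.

x_1 = 68/19, x_2 = -113/19, maximum C = -180/19

Extreme points and C = 4x_1 + 4x_2:
  (196/65, -353/65) → C = -628/65
  (67/20, -61/10) → C = -11
  (68/19, -113/19) → C = -180/19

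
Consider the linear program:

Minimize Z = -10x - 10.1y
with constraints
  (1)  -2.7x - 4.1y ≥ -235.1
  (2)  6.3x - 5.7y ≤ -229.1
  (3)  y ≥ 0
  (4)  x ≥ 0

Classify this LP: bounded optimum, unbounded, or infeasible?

Corner points and Z = -10x - 10.1y:
  (20038/2061, 11665/229) → Z = -2521457/4122
  (0, 2351/41) → Z = -237451/410
  (0, 2291/57) → Z = -231391/570
The feasible region has finitely many vertices and no improving ray; the minimum is -2521457/4122 at (20038/2061, 11665/229).

bounded optimum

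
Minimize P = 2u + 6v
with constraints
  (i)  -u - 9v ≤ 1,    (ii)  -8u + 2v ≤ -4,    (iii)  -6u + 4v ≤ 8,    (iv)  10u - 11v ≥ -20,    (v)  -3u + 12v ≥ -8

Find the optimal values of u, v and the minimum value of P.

u = 17/37, v = -6/37, minimum P = -2/37

Vertices and P = 2u + 6v:
  (17/37, -6/37) → P = -2/37
  (20/13, -11/39) → P = 18/13
  (21/17, 50/17) → P = 342/17
The feasible region is unbounded (it extends along (11, 10), (4, 1)), but P strictly increases along every unbounded feasible direction, so there is no improving ray and the minimum is attained at a vertex.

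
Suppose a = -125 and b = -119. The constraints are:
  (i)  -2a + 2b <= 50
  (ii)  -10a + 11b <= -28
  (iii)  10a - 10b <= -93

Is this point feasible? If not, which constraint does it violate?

Constraint (iii): 10a - 10b = -60, which is not ≤ -93. All other constraints are satisfied.

not feasible — violates (iii)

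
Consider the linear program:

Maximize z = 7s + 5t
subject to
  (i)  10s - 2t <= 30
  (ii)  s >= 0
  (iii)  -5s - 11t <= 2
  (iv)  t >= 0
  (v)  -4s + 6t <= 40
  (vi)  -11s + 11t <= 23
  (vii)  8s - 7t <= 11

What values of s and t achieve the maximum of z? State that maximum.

s = 47/11, t = 70/11, maximum z = 679/11

Feasible corners and z = 7s + 5t:
  (47/11, 70/11) → z = 679/11
  (94/27, 65/27) → z = 983/27
  (0, 0) → z = 0
  (0, 23/11) → z = 115/11
  (11/8, 0) → z = 77/8

The binding constraints are 10s - 2t = 30 and -11s + 11t = 23.
Solving simultaneously gives s = 47/11, t = 70/11.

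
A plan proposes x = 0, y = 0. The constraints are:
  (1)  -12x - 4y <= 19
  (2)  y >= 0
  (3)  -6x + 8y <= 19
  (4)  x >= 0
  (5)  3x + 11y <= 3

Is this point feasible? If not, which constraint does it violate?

feasible

(1): 0 ≤ 19 ✓
(2): 0 ≥ 0 ✓
(3): 0 ≤ 19 ✓
(4): 0 ≥ 0 ✓
(5): 0 ≤ 3 ✓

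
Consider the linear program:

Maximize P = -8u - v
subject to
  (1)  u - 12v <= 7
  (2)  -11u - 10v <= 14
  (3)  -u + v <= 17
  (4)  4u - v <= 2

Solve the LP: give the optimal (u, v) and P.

u = -184/21, v = 173/21, maximum P = 433/7

Corner points and P = -8u - v:
  (-49/71, -91/142) → P = 875/142
  (17/47, -26/47) → P = -110/47
  (-184/21, 173/21) → P = 433/7
  (19/3, 70/3) → P = -74

The binding constraints are -11u - 10v = 14 and -u + v = 17.
Solving simultaneously gives u = -184/21, v = 173/21.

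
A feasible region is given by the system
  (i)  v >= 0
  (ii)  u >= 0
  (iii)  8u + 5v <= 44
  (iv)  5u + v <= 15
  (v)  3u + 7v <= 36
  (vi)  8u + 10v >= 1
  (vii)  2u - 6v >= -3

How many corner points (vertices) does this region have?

Of the 21 pairwise boundary intersections, those satisfying every inequality are:
  (3, 0)
  (1/8, 0)
  (0, 1/10)
  (0, 1/2)
  (87/32, 45/32)

5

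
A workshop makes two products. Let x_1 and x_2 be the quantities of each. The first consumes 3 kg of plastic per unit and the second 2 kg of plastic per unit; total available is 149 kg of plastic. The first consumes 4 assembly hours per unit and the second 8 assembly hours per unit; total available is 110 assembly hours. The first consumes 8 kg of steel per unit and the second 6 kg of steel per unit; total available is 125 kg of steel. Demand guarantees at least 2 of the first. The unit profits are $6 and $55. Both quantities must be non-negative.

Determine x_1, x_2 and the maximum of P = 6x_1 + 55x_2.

Vertices and P = 6x_1 + 55x_2:
  (125/8, 0) → P = 375/4
  (2, 0) → P = 12
  (17/2, 19/2) → P = 1147/2
  (2, 51/4) → P = 2853/4

x_1 = 2, x_2 = 51/4, maximum P = 2853/4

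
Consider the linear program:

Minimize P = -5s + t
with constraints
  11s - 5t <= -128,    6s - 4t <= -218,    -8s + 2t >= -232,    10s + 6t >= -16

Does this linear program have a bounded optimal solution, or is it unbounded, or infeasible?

unbounded

From the feasible point (289/7, 815/7), moving in the direction (2, 8) keeps every constraint satisfied while P decreases without bound.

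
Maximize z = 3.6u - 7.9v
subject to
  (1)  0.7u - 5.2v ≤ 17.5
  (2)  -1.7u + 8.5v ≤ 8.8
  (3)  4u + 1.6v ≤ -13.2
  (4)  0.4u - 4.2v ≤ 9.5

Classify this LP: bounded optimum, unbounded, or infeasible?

bounded optimum

Extreme points and z = 3.6u - 7.9v:
  (-3157/918, 319/918) → z = -138853/9180
  (-11771/374, -1967/374) → z = -268363/3740
  (-503/218, -541/218) → z = 24631/2180
The feasible region has finitely many vertices and no improving ray; the maximum is 24631/2180 at (-503/218, -541/218).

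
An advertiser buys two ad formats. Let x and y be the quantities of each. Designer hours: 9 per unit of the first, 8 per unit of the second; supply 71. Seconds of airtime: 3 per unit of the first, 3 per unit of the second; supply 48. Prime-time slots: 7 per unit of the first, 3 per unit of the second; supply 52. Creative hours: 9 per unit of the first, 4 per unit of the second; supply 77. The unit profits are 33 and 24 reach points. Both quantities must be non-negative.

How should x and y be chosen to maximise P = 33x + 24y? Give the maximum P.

Corner points and P = 33x + 24y:
  (0, 0) → P = 0
  (0, 71/8) → P = 213
  (52/7, 0) → P = 1716/7
  (7, 1) → P = 255

x = 7, y = 1, maximum P = 255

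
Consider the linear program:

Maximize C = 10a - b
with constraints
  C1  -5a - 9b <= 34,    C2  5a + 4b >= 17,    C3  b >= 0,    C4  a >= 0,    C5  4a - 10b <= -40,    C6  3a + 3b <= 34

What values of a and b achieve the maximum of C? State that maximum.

a = 110/21, b = 128/21, maximum C = 324/7

Extreme points and C = 10a - b:
  (0, 17/4) → C = -17/4
  (5/33, 134/33) → C = -28/11
  (0, 34/3) → C = -34/3
  (110/21, 128/21) → C = 324/7

At the optimal vertex, 4a - 10b = -40 and 3a + 3b = 34.
Solving simultaneously gives a = 110/21, b = 128/21.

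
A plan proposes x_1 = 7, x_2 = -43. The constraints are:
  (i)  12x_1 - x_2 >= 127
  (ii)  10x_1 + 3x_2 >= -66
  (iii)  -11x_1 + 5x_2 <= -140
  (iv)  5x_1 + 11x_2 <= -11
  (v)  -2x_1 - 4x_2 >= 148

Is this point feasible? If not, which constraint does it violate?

feasible

(i): 127 ≥ 127 ✓
(ii): -59 ≥ -66 ✓
(iii): -292 ≤ -140 ✓
(iv): -438 ≤ -11 ✓
(v): 158 ≥ 148 ✓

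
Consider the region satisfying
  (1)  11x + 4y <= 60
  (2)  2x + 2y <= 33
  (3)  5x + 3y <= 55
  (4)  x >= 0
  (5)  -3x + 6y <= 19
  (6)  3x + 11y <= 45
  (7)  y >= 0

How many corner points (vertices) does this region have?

The feasible vertices (each the meet of two boundaries and inside every other half-plane) are:
  (480/109, 315/109)
  (60/11, 0)
  (0, 19/6)
  (0, 0)
  (61/51, 64/17)

5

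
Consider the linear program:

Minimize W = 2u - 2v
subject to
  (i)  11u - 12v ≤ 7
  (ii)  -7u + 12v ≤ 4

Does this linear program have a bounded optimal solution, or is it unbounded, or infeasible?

unbounded

From the feasible point (11/4, 31/16), moving in the direction (-12, -11) keeps every constraint satisfied while W decreases without bound.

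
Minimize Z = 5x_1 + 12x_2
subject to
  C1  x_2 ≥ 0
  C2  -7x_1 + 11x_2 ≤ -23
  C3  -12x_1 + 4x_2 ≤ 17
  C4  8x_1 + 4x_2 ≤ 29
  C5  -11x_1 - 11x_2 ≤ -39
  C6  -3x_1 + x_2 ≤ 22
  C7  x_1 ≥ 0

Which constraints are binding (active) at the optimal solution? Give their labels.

C1 and C5

Vertices and Z = 5x_1 + 12x_2:
  (29/8, 0) → Z = 145/8
  (39/11, 0) → Z = 195/11
  (411/116, 19/116) → Z = 2283/116
  (31/9, 10/99) → Z = 1825/99

The minimum is at (39/11, 0). Substituting into each constraint, equality holds for C1 and C5; the remaining constraints have slack.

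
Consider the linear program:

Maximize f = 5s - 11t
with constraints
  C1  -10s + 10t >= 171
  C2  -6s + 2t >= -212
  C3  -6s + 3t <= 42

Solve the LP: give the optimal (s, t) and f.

s = 31/10, t = 101/5, maximum f = -2067/10

Feasible corners and f = 5s - 11t:
  (1231/20, 1573/20) → f = -2787/5
  (31/10, 101/5) → f = -2067/10
  (120, 254) → f = -2194

At the optimal vertex, -10s + 10t = 171 and -6s + 3t = 42.
Solving simultaneously gives s = 31/10, t = 101/5.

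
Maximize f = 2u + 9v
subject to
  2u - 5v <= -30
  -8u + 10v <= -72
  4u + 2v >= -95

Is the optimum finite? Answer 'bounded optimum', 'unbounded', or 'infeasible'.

unbounded

From the feasible point (33, 96/5), moving in the direction (10, 8) keeps every constraint satisfied while f increases without bound.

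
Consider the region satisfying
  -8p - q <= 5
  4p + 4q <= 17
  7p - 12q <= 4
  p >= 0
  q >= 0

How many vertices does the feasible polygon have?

4

Of the 10 pairwise boundary intersections, those satisfying every inequality are:
  (55/19, 103/76)
  (0, 17/4)
  (4/7, 0)
  (0, 0)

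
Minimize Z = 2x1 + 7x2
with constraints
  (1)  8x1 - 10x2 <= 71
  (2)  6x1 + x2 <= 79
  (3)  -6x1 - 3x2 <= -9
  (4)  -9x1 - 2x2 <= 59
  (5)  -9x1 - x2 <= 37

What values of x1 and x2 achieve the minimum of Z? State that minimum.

x1 = 101/28, x2 = -59/14, minimum Z = -156/7

Vertices and Z = 2x1 + 7x2:
  (861/68, 103/34) → Z = 791/17
  (101/28, -59/14) → Z = -156/7
  (-116/3, 311) → Z = 6299/3
  (-40/7, 101/7) → Z = 627/7

At the optimal vertex, 8x1 - 10x2 = 71 and -6x1 - 3x2 = -9.
Solving simultaneously gives x1 = 101/28, x2 = -59/14.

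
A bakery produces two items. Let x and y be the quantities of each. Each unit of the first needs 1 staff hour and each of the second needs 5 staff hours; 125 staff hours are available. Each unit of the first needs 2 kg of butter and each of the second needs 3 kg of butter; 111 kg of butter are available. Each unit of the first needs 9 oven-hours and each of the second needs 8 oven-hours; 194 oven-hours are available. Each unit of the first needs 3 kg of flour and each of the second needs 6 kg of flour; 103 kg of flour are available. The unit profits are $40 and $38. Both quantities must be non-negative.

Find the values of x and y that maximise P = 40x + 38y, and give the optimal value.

x = 34/3, y = 23/2, maximum P = 2671/3

Feasible corners and P = 40x + 38y:
  (0, 0) → P = 0
  (0, 103/6) → P = 1957/3
  (194/9, 0) → P = 7760/9
  (34/3, 23/2) → P = 2671/3

The binding constraints are 9x + 8y = 194 and 3x + 6y = 103.
Solving simultaneously gives x = 34/3, y = 23/2.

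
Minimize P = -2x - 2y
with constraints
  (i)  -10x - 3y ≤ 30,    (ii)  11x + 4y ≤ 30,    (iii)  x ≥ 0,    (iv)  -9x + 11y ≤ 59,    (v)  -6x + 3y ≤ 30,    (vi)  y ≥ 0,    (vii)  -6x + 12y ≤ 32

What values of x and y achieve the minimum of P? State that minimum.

Corner points and P = -2x - 2y:
  (30/11, 0) → P = -60/11
  (58/39, 133/39) → P = -382/39
  (0, 0) → P = 0
  (0, 8/3) → P = -16/3

The optimum lies where 11x + 4y = 30 and -6x + 12y = 32.
Solving simultaneously gives x = 58/39, y = 133/39.

x = 58/39, y = 133/39, minimum P = -382/39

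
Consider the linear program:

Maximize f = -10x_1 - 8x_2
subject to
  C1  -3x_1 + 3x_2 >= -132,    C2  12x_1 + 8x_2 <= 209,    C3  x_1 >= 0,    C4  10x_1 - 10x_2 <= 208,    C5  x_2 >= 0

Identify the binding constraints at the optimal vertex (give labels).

C3 and C5

Extreme points and f = -10x_1 - 8x_2:
  (0, 209/8) → f = -209
  (209/12, 0) → f = -1045/6
  (0, 0) → f = 0

The maximum is at (0, 0). Substituting into each constraint, equality holds for C3 and C5; the remaining constraints have slack.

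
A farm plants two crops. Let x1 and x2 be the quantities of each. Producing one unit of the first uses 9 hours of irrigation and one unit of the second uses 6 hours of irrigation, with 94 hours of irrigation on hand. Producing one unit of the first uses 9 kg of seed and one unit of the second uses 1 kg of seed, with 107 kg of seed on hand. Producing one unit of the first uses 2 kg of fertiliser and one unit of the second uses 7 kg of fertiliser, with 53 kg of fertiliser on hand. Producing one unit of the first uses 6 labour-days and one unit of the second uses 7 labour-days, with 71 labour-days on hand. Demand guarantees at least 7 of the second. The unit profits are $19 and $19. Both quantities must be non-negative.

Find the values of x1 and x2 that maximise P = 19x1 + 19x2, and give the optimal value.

At the optimal vertex, 2x1 + 7x2 = 53 and x2 = 7.
Solving simultaneously gives x1 = 2, x2 = 7.

x1 = 2, x2 = 7, maximum P = 171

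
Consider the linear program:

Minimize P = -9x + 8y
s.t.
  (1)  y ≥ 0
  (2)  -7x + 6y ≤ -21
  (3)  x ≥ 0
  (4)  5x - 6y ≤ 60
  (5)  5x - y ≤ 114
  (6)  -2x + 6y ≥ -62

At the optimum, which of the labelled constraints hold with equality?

(4) and (5)

Feasible corners and P = -9x + 8y:
  (3, 0) → P = -27
  (12, 0) → P = -108
  (663/23, 693/23) → P = -423/23
  (624/25, 54/5) → P = -3456/25

The minimum is at (624/25, 54/5). Substituting into each constraint, equality holds for (4) and (5); the remaining constraints have slack.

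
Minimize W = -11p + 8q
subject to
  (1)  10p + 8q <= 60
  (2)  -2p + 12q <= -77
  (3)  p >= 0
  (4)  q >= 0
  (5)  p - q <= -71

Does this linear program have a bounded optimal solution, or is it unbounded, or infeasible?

The boundaries q = 0 and p - q = -71 meet at (-71, 0), but that point violates -2p + 12q ≤ -77. Every candidate vertex is excluded by some other constraint, so the feasible region is empty.

infeasible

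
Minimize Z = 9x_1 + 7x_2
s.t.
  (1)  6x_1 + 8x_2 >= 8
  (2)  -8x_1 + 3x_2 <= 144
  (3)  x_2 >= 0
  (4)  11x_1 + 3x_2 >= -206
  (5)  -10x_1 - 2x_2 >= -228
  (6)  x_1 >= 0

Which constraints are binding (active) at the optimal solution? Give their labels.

(1) and (6)

Feasible corners and Z = 9x_1 + 7x_2:
  (4/3, 0) → Z = 12
  (0, 1) → Z = 7
  (198/23, 1632/23) → Z = 13206/23
  (0, 48) → Z = 336
  (114/5, 0) → Z = 1026/5

The minimum is at (0, 1). Substituting into each constraint, equality holds for (1) and (6); the remaining constraints have slack.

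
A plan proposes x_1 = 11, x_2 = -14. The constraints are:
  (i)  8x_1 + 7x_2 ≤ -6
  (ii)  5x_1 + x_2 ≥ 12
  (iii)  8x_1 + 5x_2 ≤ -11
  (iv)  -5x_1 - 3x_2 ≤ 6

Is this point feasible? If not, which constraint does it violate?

Constraint (iii): 8x_1 + 5x_2 = 18, which is not ≤ -11. All other constraints are satisfied.

not feasible — violates (iii)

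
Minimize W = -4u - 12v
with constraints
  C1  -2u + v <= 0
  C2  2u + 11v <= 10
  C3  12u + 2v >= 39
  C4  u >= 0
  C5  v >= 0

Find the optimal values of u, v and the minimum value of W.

Extreme points and W = -4u - 12v:
  (409/128, 21/64) → W = -535/32
  (5, 0) → W = -20
  (13/4, 0) → W = -13

u = 5, v = 0, minimum W = -20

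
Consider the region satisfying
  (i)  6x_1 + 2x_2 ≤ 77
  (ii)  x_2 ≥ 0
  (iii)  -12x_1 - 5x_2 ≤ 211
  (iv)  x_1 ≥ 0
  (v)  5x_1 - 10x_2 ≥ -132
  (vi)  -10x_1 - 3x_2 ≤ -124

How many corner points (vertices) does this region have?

3

The feasible vertices (each the meet of two boundaries and inside every other half-plane) are:
  (77/6, 0)
  (17/2, 13)
  (62/5, 0)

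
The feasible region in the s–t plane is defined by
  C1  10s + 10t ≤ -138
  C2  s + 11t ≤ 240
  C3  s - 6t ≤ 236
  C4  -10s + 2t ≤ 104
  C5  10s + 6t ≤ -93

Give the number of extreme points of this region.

4

Of the 10 pairwise boundary intersections, those satisfying every inequality are:
  (-329/30, -17/6)
  (-51/20, -45/4)
  (-548/29, -1232/29)
  (13, -223/6)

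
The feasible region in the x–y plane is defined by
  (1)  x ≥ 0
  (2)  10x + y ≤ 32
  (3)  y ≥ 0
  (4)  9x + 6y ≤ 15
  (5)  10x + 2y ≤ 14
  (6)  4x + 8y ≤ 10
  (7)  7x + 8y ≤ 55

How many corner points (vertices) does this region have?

5

Pairwise boundary intersections that survive every other constraint:
  (0, 0)
  (0, 5/4)
  (7/5, 0)
  (9/7, 4/7)
  (5/4, 5/8)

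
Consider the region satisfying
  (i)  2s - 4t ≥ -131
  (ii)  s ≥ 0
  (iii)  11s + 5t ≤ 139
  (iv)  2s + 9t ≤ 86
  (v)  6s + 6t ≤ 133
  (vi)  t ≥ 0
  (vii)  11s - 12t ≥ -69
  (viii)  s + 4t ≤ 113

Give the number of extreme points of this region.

5

Pairwise boundary intersections that survive every other constraint:
  (0, 0)
  (0, 23/4)
  (821/89, 668/89)
  (139/11, 0)
  (137/41, 1084/123)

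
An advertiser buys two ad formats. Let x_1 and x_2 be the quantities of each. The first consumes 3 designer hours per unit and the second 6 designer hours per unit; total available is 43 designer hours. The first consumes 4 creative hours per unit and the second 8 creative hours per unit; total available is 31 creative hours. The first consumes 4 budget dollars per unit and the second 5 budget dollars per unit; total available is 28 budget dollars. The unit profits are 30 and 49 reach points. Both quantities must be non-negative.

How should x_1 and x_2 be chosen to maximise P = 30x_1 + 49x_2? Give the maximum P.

Feasible corners and P = 30x_1 + 49x_2:
  (0, 0) → P = 0
  (0, 31/8) → P = 1519/8
  (7, 0) → P = 210
  (23/4, 1) → P = 443/2

At the optimal vertex, 4x_1 + 8x_2 = 31 and 4x_1 + 5x_2 = 28.
Solving simultaneously gives x_1 = 23/4, x_2 = 1.

x_1 = 23/4, x_2 = 1, maximum P = 443/2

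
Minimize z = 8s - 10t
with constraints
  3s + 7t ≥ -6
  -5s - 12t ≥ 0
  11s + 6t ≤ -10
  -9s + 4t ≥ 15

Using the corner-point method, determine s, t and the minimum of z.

Vertices and z = 8s - 10t:
  (-72, 30) → z = -876
  (-43/25, -3/25) → z = -314/25
  (-45/32, 75/128) → z = -1095/64

The optimum lies where 3s + 7t = -6 and -5s - 12t = 0.
Solving simultaneously gives s = -72, t = 30.

s = -72, t = 30, minimum z = -876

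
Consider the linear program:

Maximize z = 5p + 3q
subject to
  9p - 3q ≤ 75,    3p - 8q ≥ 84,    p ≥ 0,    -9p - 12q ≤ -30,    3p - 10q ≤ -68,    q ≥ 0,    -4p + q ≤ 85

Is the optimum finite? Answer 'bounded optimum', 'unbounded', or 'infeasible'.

infeasible

The boundaries 9p - 3q = 75 and 3p - 10q = -68 meet at (106/9, 31/3), but that point violates 3p - 8q ≥ 84. Every candidate vertex is excluded by some other constraint, so the feasible region is empty.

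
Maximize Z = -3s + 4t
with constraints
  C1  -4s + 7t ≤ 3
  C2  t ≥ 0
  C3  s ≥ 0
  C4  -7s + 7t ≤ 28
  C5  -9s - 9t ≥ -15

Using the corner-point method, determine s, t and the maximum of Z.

s = 0, t = 3/7, maximum Z = 12/7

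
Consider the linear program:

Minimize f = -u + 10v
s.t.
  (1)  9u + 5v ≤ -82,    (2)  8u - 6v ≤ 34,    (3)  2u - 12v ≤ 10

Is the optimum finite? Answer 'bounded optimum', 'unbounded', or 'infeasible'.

unbounded

From the feasible point (-467/59, -127/59), moving in the direction (-12, -2) keeps every constraint satisfied while f decreases without bound.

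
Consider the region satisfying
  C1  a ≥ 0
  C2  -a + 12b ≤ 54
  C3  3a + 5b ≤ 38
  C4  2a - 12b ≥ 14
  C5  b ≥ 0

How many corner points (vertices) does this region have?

Of the 10 pairwise boundary intersections, those satisfying every inequality are:
  (263/23, 17/23)
  (38/3, 0)
  (7, 0)

3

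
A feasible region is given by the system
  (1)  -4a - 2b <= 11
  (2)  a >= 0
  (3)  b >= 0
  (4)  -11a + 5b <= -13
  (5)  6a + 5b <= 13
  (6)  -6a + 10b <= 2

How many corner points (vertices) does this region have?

The feasible vertices (each the meet of two boundaries and inside every other half-plane) are:
  (13/11, 0)
  (13/6, 0)
  (26/17, 13/17)

3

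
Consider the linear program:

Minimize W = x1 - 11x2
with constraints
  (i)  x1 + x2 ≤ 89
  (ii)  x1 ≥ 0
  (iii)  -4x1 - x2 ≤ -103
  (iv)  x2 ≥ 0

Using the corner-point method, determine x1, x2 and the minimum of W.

The optimum lies where x1 + x2 = 89 and -4x1 - x2 = -103.
Solving simultaneously gives x1 = 14/3, x2 = 253/3.

x1 = 14/3, x2 = 253/3, minimum W = -923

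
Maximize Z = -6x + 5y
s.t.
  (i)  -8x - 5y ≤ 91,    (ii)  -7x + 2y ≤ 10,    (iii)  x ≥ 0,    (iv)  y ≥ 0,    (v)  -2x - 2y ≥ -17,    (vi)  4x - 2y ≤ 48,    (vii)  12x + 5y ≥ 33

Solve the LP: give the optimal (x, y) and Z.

Feasible corners and Z = -6x + 5y:
  (7/9, 139/18) → Z = 611/18
  (16/59, 351/59) → Z = 1659/59
  (17/2, 0) → Z = -51
  (11/4, 0) → Z = -33/2

x = 7/9, y = 139/18, maximum Z = 611/18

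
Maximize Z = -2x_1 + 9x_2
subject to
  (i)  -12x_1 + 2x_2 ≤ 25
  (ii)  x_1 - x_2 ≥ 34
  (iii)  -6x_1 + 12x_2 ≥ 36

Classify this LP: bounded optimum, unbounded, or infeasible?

unbounded

From the feasible point (74, 40), moving in the direction (1, 1) keeps every constraint satisfied while Z increases without bound.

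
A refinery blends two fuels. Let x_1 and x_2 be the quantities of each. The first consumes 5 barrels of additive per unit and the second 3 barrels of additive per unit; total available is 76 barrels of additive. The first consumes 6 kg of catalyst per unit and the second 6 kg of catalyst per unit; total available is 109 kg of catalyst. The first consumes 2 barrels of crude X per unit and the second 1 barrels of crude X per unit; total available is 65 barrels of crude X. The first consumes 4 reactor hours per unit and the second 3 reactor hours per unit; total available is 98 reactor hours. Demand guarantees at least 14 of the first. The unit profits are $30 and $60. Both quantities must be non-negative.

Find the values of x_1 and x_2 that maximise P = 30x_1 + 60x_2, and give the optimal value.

Corner points and P = 30x_1 + 60x_2:
  (76/5, 0) → P = 456
  (14, 0) → P = 420
  (14, 2) → P = 540

At the optimal vertex, 5x_1 + 3x_2 = 76 and x_1 = 14.
Solving simultaneously gives x_1 = 14, x_2 = 2.

x_1 = 14, x_2 = 2, maximum P = 540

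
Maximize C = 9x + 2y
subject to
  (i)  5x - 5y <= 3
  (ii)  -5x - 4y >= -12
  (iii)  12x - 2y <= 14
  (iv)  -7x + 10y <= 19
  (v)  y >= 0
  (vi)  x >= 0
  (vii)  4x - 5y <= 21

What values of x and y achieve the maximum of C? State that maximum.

Feasible corners and C = 9x + 2y:
  (32/25, 17/25) → C = 322/25
  (3/5, 0) → C = 27/5
  (40/29, 37/29) → C = 434/29
  (22/39, 179/78) → C = 29/3
  (0, 19/10) → C = 19/5
  (0, 0) → C = 0

The optimum lies where -5x - 4y = -12 and 12x - 2y = 14.
Solving simultaneously gives x = 40/29, y = 37/29.

x = 40/29, y = 37/29, maximum C = 434/29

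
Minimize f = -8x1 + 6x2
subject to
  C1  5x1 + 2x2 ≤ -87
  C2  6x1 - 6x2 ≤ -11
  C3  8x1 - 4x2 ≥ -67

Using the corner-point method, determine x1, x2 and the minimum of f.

x1 = -272/21, x2 = -467/42, minimum f = 775/21

Feasible corners and f = -8x1 + 6x2:
  (-272/21, -467/42) → f = 775/21
  (-241/18, -361/36) → f = 845/18
  (-179/12, -157/12) → f = 245/6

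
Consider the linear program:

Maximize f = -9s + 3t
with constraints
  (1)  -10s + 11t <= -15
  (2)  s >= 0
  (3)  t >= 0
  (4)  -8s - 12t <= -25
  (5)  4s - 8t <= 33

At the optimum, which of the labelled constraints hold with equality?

Vertices and f = -9s + 3t:
  (35/16, 5/8) → f = -285/16
  (25/8, 0) → f = -225/8
  (33/4, 0) → f = -297/4
The feasible region is unbounded (it extends along (11, 10), (2, 1)), but f strictly decreases along every unbounded feasible direction, so there is no improving ray and the maximum is attained at a vertex.

The maximum is at (35/16, 5/8). Substituting into each constraint, equality holds for (1) and (4); the remaining constraints have slack.

(1) and (4)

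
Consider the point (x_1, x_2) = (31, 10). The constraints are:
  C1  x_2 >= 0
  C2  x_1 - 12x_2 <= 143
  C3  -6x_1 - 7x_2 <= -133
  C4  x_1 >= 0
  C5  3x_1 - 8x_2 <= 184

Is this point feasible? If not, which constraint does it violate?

feasible

C1: 10 ≥ 0 ✓
C2: -89 ≤ 143 ✓
C3: -256 ≤ -133 ✓
C4: 31 ≥ 0 ✓
C5: 13 ≤ 184 ✓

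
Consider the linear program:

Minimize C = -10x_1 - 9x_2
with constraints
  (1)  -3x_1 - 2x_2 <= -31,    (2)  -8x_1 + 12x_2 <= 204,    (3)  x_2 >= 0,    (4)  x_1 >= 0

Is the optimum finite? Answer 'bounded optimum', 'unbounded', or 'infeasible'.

unbounded

From the feasible point (31/3, 0), moving in the direction (1, 0) keeps every constraint satisfied while C decreases without bound.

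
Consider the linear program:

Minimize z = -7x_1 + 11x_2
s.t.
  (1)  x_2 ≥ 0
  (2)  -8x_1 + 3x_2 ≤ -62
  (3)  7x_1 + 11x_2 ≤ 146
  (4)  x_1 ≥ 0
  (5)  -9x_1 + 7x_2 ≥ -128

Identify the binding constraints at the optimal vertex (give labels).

(1) and (5)

Feasible corners and z = -7x_1 + 11x_2:
  (31/4, 0) → z = -217/4
  (128/9, 0) → z = -896/9
  (1120/109, 734/109) → z = 234/109
  (1215/74, 209/74) → z = -3103/37

The minimum is at (128/9, 0). Substituting into each constraint, equality holds for (1) and (5); the remaining constraints have slack.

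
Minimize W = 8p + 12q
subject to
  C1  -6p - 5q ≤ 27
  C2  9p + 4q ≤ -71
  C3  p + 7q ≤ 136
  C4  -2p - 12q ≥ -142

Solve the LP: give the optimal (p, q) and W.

p = -247/21, q = 61/7, minimum W = 220/21

Corner points and W = 8p + 12q:
  (-247/21, 61/7) → W = 220/21
  (-517/31, 453/31) → W = 1300/31
  (-71/5, 71/5) → W = 284/5

The optimum lies where -6p - 5q = 27 and 9p + 4q = -71.
Solving simultaneously gives p = -247/21, q = 61/7.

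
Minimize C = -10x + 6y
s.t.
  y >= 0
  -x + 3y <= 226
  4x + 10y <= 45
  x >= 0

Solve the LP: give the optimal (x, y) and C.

x = 45/4, y = 0, minimum C = -225/2

Corner points and C = -10x + 6y:
  (45/4, 0) → C = -225/2
  (0, 0) → C = 0
  (0, 9/2) → C = 27

The binding constraints are y = 0 and 4x + 10y = 45.
Solving simultaneously gives x = 45/4, y = 0.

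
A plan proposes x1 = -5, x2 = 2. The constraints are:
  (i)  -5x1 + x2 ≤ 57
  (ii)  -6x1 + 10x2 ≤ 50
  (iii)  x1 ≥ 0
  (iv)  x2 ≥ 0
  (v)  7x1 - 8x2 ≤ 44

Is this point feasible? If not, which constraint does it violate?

not feasible — violates (iii)

Constraint (iii): x1 = -5, which is not ≥ 0. All other constraints are satisfied.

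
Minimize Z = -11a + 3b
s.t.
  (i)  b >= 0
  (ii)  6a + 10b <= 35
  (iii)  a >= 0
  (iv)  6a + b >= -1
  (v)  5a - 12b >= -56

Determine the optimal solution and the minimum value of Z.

a = 35/6, b = 0, minimum Z = -385/6

The optimum lies where b = 0 and 6a + 10b = 35.
Solving simultaneously gives a = 35/6, b = 0.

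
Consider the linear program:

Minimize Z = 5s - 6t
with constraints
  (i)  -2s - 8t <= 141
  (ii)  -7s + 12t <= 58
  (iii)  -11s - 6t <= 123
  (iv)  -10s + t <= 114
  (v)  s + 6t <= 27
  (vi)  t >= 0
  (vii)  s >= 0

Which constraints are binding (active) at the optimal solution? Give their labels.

(v) and (vii)

Vertices and Z = 5s - 6t:
  (27, 0) → Z = 135
  (0, 9/2) → Z = -27
  (0, 0) → Z = 0

The minimum is at (0, 9/2). Substituting into each constraint, equality holds for (v) and (vii); the remaining constraints have slack.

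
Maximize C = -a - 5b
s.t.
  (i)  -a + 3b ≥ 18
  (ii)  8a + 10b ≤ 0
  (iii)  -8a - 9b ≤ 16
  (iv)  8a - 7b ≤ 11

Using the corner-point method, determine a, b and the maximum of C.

Feasible corners and C = -a - 5b:
  (-90/17, 72/17) → C = -270/17
  (-70/11, 128/33) → C = -430/33
  (-20, 16) → C = -60

a = -70/11, b = 128/33, maximum C = -430/33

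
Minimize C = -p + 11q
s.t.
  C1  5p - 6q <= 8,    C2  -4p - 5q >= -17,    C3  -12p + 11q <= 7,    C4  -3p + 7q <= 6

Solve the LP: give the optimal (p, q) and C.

p = -130/17, q = -131/17, minimum C = -1311/17

Extreme points and C = -p + 11q:
  (142/49, 53/49) → C = 9
  (-130/17, -131/17) → C = -1311/17
  (89/43, 75/43) → C = 736/43
  (1/3, 1) → C = 32/3

The optimum lies where 5p - 6q = 8 and -12p + 11q = 7.
Solving simultaneously gives p = -130/17, q = -131/17.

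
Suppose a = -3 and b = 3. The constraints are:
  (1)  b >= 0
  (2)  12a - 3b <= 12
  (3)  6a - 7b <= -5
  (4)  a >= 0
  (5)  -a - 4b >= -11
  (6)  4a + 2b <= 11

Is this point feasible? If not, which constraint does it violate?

not feasible — violates (4)

Constraint (4): a = -3, which is not ≥ 0. All other constraints are satisfied.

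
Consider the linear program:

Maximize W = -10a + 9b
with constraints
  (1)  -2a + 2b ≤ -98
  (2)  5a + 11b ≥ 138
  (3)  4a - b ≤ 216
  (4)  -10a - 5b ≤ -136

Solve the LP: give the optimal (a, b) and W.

a = 677/16, b = -107/16, maximum W = -7733/16

Vertices and W = -10a + 9b:
  (677/16, -107/16) → W = -7733/16
  (167/3, 20/3) → W = -1490/3
  (2514/49, -528/49) → W = -29892/49

The binding constraints are -2a + 2b = -98 and 5a + 11b = 138.
Solving simultaneously gives a = 677/16, b = -107/16.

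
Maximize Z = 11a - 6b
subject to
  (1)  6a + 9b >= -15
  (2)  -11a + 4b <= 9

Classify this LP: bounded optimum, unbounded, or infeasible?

unbounded

From the feasible point (-47/41, -37/41), moving in the direction (9, -6) keeps every constraint satisfied while Z increases without bound.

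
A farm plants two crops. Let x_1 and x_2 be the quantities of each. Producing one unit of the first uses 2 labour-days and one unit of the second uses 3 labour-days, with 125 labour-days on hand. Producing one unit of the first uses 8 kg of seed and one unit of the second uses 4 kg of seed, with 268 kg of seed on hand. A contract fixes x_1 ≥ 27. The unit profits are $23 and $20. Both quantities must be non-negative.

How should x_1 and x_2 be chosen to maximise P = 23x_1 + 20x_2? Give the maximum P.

x_1 = 27, x_2 = 13, maximum P = 881

Corner points and P = 23x_1 + 20x_2:
  (67/2, 0) → P = 1541/2
  (27, 0) → P = 621
  (27, 13) → P = 881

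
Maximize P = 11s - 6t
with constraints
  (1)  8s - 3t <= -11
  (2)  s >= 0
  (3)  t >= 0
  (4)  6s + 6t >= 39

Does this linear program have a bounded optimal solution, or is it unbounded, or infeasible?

Corner points and P = 11s - 6t:
  (17/22, 63/11) → P = -569/22
  (0, 13/2) → P = -39
The feasible region has finitely many vertices and no improving ray; the maximum is -569/22 at (17/22, 63/11).

bounded optimum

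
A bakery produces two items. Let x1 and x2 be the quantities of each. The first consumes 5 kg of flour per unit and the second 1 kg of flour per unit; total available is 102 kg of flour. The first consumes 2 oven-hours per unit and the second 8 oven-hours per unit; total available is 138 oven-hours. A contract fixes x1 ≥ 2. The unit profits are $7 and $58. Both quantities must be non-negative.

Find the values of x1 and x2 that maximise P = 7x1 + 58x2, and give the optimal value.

Vertices and P = 7x1 + 58x2:
  (102/5, 0) → P = 714/5
  (2, 0) → P = 14
  (339/19, 243/19) → P = 16467/19
  (2, 67/4) → P = 1971/2

x1 = 2, x2 = 67/4, maximum P = 1971/2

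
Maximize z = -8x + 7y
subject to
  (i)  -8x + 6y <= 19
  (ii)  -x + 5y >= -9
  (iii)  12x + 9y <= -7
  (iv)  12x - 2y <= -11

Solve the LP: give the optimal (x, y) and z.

Corner points and z = -8x + 7y:
  (-149/34, -91/34) → z = 555/34
  (-71/48, 43/36) → z = 727/36
  (-73/58, -119/58) → z = -249/58
  (-113/132, 4/11) → z = 310/33

The optimum lies where -8x + 6y = 19 and 12x + 9y = -7.
Solving simultaneously gives x = -71/48, y = 43/36.

x = -71/48, y = 43/36, maximum z = 727/36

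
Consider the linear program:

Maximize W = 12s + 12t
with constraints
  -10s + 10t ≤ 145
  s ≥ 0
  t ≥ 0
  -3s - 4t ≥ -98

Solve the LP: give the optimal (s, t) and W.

s = 98/3, t = 0, maximum W = 392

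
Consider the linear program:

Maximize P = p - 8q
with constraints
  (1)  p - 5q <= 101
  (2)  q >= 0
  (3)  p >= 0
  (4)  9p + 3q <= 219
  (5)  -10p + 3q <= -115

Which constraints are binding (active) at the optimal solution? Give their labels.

Corner points and P = p - 8q:
  (73/3, 0) → P = 73/3
  (23/2, 0) → P = 23/2
  (334/19, 385/19) → P = -2746/19

The maximum is at (73/3, 0). Substituting into each constraint, equality holds for (2) and (4); the remaining constraints have slack.

(2) and (4)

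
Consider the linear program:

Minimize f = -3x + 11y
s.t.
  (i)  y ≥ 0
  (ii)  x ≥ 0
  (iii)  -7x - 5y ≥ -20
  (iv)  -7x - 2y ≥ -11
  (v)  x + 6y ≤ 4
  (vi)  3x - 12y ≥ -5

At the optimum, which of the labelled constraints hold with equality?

(i) and (iv)

Vertices and f = -3x + 11y:
  (0, 0) → f = 0
  (11/7, 0) → f = -33/7
  (0, 5/12) → f = 55/12
  (29/20, 17/40) → f = 13/40
  (3/5, 17/30) → f = 133/30

The minimum is at (11/7, 0). Substituting into each constraint, equality holds for (i) and (iv); the remaining constraints have slack.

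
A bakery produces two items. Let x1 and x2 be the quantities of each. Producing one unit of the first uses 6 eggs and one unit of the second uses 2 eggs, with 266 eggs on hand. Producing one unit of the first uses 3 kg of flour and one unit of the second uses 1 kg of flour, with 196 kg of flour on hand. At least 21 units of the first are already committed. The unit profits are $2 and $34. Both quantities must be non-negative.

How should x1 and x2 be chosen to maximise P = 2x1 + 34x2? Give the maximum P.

x1 = 21, x2 = 70, maximum P = 2422

Extreme points and P = 2x1 + 34x2:
  (133/3, 0) → P = 266/3
  (21, 0) → P = 42
  (21, 70) → P = 2422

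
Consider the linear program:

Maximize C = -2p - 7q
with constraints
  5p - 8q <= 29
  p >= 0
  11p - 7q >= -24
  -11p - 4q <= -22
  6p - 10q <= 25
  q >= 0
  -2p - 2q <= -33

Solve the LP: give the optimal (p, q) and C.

Extreme points and C = -2p - 7q:
  (45, 49/2) → C = -523/2
  (61/12, 137/12) → C = -1081/12
  (95/8, 37/8) → C = -449/8
The feasible region is unbounded (it extends along (7, 11), (8, 5)), but C strictly decreases along every unbounded feasible direction, so there is no improving ray and the maximum is attained at a vertex.

At the optimal vertex, 6p - 10q = 25 and -2p - 2q = -33.
Solving simultaneously gives p = 95/8, q = 37/8.

p = 95/8, q = 37/8, maximum C = -449/8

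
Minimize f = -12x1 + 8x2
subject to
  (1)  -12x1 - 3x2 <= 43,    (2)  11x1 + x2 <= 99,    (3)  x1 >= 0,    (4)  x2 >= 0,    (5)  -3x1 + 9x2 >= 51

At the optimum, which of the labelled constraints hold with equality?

(2) and (5)

Feasible corners and f = -12x1 + 8x2:
  (0, 99) → f = 792
  (140/17, 143/17) → f = -536/17
  (0, 17/3) → f = 136/3

The minimum is at (140/17, 143/17). Substituting into each constraint, equality holds for (2) and (5); the remaining constraints have slack.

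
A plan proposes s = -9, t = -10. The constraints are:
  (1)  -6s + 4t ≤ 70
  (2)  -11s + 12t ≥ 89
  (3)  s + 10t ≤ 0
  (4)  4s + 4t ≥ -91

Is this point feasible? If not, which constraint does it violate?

not feasible — violates (2)

Constraint (2): -11s + 12t = -21, which is not ≥ 89. All other constraints are satisfied.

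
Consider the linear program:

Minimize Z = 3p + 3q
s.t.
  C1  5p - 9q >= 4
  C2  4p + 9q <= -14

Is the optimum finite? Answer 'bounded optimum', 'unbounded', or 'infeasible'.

From the feasible point (-10/9, -86/81), moving in the direction (-9, -5) keeps every constraint satisfied while Z decreases without bound.

unbounded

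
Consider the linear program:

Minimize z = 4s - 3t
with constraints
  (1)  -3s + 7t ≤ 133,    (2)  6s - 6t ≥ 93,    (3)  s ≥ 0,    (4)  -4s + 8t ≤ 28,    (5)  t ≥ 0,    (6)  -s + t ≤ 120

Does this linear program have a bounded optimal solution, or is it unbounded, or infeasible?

bounded optimum

Feasible corners and z = 4s - 3t:
  (217, 112) → z = 532
  (38, 45/2) → z = 169/2
  (31/2, 0) → z = 62
The feasible region has finitely many vertices and no improving ray; the minimum is 62 at (31/2, 0).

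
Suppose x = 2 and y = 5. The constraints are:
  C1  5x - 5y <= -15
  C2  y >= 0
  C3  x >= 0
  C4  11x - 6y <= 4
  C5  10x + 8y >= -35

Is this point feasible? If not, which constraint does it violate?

C1: -15 ≤ -15 ✓
C2: 5 ≥ 0 ✓
C3: 2 ≥ 0 ✓
C4: -8 ≤ 4 ✓
C5: 60 ≥ -35 ✓

feasible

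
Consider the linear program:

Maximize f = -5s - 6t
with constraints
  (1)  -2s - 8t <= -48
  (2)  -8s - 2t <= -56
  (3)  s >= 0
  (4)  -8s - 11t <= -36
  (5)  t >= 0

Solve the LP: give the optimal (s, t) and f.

s = 88/15, t = 68/15, maximum f = -848/15

Corner points and f = -5s - 6t:
  (88/15, 68/15) → f = -848/15
  (24, 0) → f = -120
  (0, 28) → f = -168
The feasible region is unbounded (it extends along (0, 1), (1, 0)), but f strictly decreases along every unbounded feasible direction, so there is no improving ray and the maximum is attained at a vertex.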